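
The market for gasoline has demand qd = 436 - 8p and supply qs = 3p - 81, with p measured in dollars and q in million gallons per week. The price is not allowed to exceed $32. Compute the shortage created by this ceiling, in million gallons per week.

Without the control the market clears where 436 - 8p = 3p - 81, i.e. p* = 47 and q* = 60.
Since 32 < 47, the ceiling is binding.
At p = 32: qd = 436 - 8·32 = 180 and qs = 3·32 - 81 = 15.
Shortage = qd - qs = 180 - 15 = 165.

165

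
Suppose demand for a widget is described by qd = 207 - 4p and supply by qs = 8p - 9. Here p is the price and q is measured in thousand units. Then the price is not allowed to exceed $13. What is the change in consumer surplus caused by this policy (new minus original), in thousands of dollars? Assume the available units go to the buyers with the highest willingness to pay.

Equilibrium: 207 - 4p = 8p - 9, so 216 = 12p and p* = 18, q* = 135.
The ceiling of 13 is below the equilibrium price 18, so it binds.
At p = 13: qd = 207 - 4·13 = 155 and qs = 8·13 - 9 = 95.
Consumer surplus without the control is ½ · (51.75 - 18) · 135 = 2278.125.
With the ceiling, 95 units are sold at 13 (assume they go to the highest-value buyers). The demand price at q = 95 is 28, so CS = ½ · [(51.75 - 13) + (28 - 13)] · 95 = 2553.125.
Change in consumer surplus = 2553.125 - 2278.125 = 275.

275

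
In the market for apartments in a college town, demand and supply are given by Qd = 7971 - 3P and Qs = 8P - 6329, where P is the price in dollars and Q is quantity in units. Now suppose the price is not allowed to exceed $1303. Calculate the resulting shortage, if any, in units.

Without the control the market clears where 7971 - 3P = 8P - 6329, i.e. P* = 1300 and Q* = 4071.
Since 1303 is above P* = 1300, the ceiling does not bind and the free-market outcome prevails.
Since the control does not bind, there is no shortage.

0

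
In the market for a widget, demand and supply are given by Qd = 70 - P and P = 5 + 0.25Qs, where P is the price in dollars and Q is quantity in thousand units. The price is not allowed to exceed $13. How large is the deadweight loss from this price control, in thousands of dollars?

Rearranging supply gives Qs = 4P - 20. Setting quantity demanded equal to quantity supplied, 70 - P = 4P - 20, gives P* = 18 and Q* = 52.
Because the ceiling (13) lies below the market-clearing price, it is binding.
At P = 13: Qd = 70 - 13 = 57 and Qs = 4·13 - 20 = 32.
Quantity traded falls to 32. At Q = 32 the demand price is 70 - 32 = 38 and the supply price is (20 + 32)/4 = 13.
Deadweight loss = ½ · (38 - 13) · (52 - 32) = ½ · 25 · 20 = 250.

250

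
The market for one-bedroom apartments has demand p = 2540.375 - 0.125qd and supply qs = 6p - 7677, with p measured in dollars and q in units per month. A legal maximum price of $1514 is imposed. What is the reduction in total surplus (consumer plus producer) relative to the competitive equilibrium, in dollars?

Rearranging demand gives qd = 20323 - 8p. Setting quantity demanded equal to quantity supplied, 20323 - 8p = 6p - 7677, gives p* = 2000 and q* = 4323.
The ceiling of 1514 is below the equilibrium price 2000, so it binds.
At p = 1514: qd = 20323 - 8·1514 = 8211 and qs = 6·1514 - 7677 = 1407.
Quantity traded falls to 1407. At q = 1407 the demand price is (20323 - 1407)/8 = 2364.5 and the supply price is (7677 + 1407)/6 = 1514.
Deadweight loss = ½ · (2364.5 - 1514) · (4323 - 1407) = ½ · 850.5 · 2916 = 1240029.

1240029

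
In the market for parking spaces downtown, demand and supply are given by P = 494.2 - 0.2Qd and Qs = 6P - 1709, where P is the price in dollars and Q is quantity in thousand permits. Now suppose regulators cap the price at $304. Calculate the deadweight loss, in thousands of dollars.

38121.6

Rearranging demand gives Qd = 2471 - 5P. Equilibrium: 2471 - 5P = 6P - 1709, so 4180 = 11P and P* = 380, Q* = 571.
The ceiling of 304 is below the equilibrium price 380, so it binds.
At P = 304: Qd = 2471 - 5·304 = 951 and Qs = 6·304 - 1709 = 115.
Quantity traded falls to 115. At Q = 115 the demand price is (2471 - 115)/5 = 471.2 and the supply price is (1709 + 115)/6 = 304.
Deadweight loss = ½ · (471.2 - 304) · (571 - 115) = ½ · 167.2 · 456 = 38121.6.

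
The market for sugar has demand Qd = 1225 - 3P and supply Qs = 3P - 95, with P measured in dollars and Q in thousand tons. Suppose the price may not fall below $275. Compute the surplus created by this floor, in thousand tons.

In a free market, 1225 - 3P = 3P - 95 gives the equilibrium P* = 220, Q* = 565.
Since 275 > 220, the floor is binding.
At P = 275: Qd = 1225 - 3·275 = 400 and Qs = 3·275 - 95 = 730.
Surplus = Qs - Qd = 730 - 400 = 330.

330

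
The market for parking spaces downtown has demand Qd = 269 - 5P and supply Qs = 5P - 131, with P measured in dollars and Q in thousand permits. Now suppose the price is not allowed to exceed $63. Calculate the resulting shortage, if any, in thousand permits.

0

Setting quantity demanded equal to quantity supplied, 269 - 5P = 5P - 131, gives P* = 40 and Q* = 69.
Since 63 is above P* = 40, the ceiling does not bind and the free-market outcome prevails.
Since the control does not bind, there is no shortage.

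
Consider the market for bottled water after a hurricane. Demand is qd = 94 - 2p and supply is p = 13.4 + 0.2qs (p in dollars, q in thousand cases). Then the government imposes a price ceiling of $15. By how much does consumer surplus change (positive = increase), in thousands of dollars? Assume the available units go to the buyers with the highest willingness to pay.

Rearranging supply gives qs = 5p - 67. Setting quantity demanded equal to quantity supplied, 94 - 2p = 5p - 67, gives p* = 23 and q* = 48.
The ceiling of 15 is below the equilibrium price 23, so it binds.
At p = 15: qd = 94 - 2·15 = 64 and qs = 5·15 - 67 = 8.
Consumer surplus without the control is ½ · (47 - 23) · 48 = 576.
With the ceiling, 8 units are sold at 15 (assume they go to the highest-value buyers). The demand price at q = 8 is 43, so CS = ½ · [(47 - 15) + (43 - 15)] · 8 = 240.
Change in consumer surplus = 240 - 576 = -336.

-336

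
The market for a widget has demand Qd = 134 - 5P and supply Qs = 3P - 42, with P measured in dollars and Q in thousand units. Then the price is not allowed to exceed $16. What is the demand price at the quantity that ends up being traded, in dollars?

Without the control the market clears where 134 - 5P = 3P - 42, i.e. P* = 22 and Q* = 24.
Since 16 < 22, the ceiling is binding.
At P = 16: Qd = 134 - 5·16 = 54 and Qs = 3·16 - 42 = 6.
Only 6 units reach the market. On the demand curve, the marginal buyer's willingness to pay at Q = 6 is (134 - 6)/5 = 25.6.

25.6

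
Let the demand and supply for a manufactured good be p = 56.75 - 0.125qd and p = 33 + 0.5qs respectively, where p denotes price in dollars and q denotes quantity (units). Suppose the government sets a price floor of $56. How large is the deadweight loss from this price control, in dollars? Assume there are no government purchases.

320

Rearranging demand gives qd = 454 - 8p; rearranging supply gives qs = 2p - 66. In a free market, 454 - 8p = 2p - 66 gives the equilibrium p* = 52, q* = 38.
The floor of 56 is above the equilibrium price 52, so it binds.
At p = 56: qd = 454 - 8·56 = 6 and qs = 2·56 - 66 = 46.
Quantity traded falls to 6. At q = 6 the demand price is (454 - 6)/8 = 56 and the supply price is (66 + 6)/2 = 36.
Deadweight loss = ½ · (56 - 36) · (38 - 6) = ½ · 20 · 32 = 320.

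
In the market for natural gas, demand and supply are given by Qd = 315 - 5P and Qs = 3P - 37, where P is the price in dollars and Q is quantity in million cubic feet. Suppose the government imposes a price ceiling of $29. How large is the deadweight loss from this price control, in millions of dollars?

Setting quantity demanded equal to quantity supplied, 315 - 5P = 3P - 37, gives P* = 44 and Q* = 95.
The ceiling of 29 is below the equilibrium price 44, so it binds.
At P = 29: Qd = 315 - 5·29 = 170 and Qs = 3·29 - 37 = 50.
Quantity traded falls to 50. At Q = 50 the demand price is (315 - 50)/5 = 53 and the supply price is (37 + 50)/3 = 29.
Deadweight loss = ½ · (53 - 29) · (95 - 50) = ½ · 24 · 45 = 540.

540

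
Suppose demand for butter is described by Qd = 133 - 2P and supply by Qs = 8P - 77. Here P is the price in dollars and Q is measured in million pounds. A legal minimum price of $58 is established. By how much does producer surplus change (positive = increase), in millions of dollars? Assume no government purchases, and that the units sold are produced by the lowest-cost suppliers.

Equilibrium: 133 - 2P = 8P - 77, so 210 = 10P and P* = 21, Q* = 91.
Because the floor (58) lies above the market-clearing price, it is binding.
At P = 58: Qd = 133 - 2·58 = 17 and Qs = 8·58 - 77 = 387.
Producer surplus without the control is ½ · (21 - 9.625) · 91 = 517.5625.
With the floor, 17 units are sold at 58. The supply price at Q = 17 is 11.75, so PS = ½ · [(58 - 9.625) + (58 - 11.75)] · 17 = 804.3125.
Change in producer surplus = 804.3125 - 517.5625 = 286.75.

286.75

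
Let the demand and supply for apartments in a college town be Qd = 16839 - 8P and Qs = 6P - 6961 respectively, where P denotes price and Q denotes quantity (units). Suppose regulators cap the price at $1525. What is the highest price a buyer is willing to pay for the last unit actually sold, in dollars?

In a free market, 16839 - 8P = 6P - 6961 gives the equilibrium P* = 1700, Q* = 3239.
Since 1525 < 1700, the ceiling is binding.
At P = 1525: Qd = 16839 - 8·1525 = 4639 and Qs = 6·1525 - 6961 = 2189.
Only 2189 units reach the market. On the demand curve, the marginal buyer's willingness to pay at Q = 2189 is (16839 - 2189)/8 = 1831.25.

1831.25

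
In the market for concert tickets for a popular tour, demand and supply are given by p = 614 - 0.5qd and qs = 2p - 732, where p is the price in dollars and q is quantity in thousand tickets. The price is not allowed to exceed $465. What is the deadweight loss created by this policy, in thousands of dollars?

1250

Rearranging demand gives qd = 1228 - 2p. Setting quantity demanded equal to quantity supplied, 1228 - 2p = 2p - 732, gives p* = 490 and q* = 248.
Since 465 < 490, the ceiling is binding.
At p = 465: qd = 1228 - 2·465 = 298 and qs = 2·465 - 732 = 198.
Quantity traded falls to 198. At q = 198 the demand price is (1228 - 198)/2 = 515 and the supply price is (732 + 198)/2 = 465.
Deadweight loss = ½ · (515 - 465) · (248 - 198) = ½ · 50 · 50 = 1250.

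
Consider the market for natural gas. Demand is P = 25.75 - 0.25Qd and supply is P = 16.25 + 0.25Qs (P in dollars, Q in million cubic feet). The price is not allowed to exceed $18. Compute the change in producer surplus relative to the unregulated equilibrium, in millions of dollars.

-39

Rearranging demand gives Qd = 103 - 4P; rearranging supply gives Qs = 4P - 65. Setting quantity demanded equal to quantity supplied, 103 - 4P = 4P - 65, gives P* = 21 and Q* = 19.
Because the ceiling (18) lies below the market-clearing price, it is binding.
At P = 18: Qd = 103 - 4·18 = 31 and Qs = 4·18 - 65 = 7.
Producer surplus without the control is ½ · (21 - 16.25) · 19 = 45.125.
With the ceiling, producers sell 7 units at 18, so PS = ½ · (18 - 16.25) · 7 = 6.125.
Change in producer surplus = 6.125 - 45.125 = -39.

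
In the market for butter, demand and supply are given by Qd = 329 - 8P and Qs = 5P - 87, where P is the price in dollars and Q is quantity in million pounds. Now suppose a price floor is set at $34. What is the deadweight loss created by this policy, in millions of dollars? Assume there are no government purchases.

41.6

Equilibrium: 329 - 8P = 5P - 87, so 416 = 13P and P* = 32, Q* = 73.
Because the floor (34) lies above the market-clearing price, it is binding.
At P = 34: Qd = 329 - 8·34 = 57 and Qs = 5·34 - 87 = 83.
Quantity traded falls to 57. At Q = 57 the demand price is (329 - 57)/8 = 34 and the supply price is (87 + 57)/5 = 28.8.
Deadweight loss = ½ · (34 - 28.8) · (73 - 57) = ½ · 5.2 · 16 = 41.6.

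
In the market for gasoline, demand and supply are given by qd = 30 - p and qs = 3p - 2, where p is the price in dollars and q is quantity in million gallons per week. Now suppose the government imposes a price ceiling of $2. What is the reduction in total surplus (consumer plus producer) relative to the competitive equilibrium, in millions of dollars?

216

In a free market, 30 - p = 3p - 2 gives the equilibrium p* = 8, q* = 22.
Since 2 < 8, the ceiling is binding.
At p = 2: qd = 30 - 2 = 28 and qs = 3·2 - 2 = 4.
Quantity traded falls to 4. At q = 4 the demand price is 30 - 4 = 26 and the supply price is (2 + 4)/3 = 2.
Deadweight loss = ½ · (26 - 2) · (22 - 4) = ½ · 24 · 18 = 216.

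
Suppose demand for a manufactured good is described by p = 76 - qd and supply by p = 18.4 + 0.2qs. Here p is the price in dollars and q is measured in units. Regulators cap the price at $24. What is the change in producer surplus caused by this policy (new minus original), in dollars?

Rearranging demand gives qd = 76 - p; rearranging supply gives qs = 5p - 92. Without the control the market clears where 76 - p = 5p - 92, i.e. p* = 28 and q* = 48.
Because the ceiling (24) lies below the market-clearing price, it is binding.
At p = 24: qd = 76 - 24 = 52 and qs = 5·24 - 92 = 28.
Producer surplus without the control is ½ · (28 - 18.4) · 48 = 230.4.
With the ceiling, producers sell 28 units at 24, so PS = ½ · (24 - 18.4) · 28 = 78.4.
Change in producer surplus = 78.4 - 230.4 = -152.

-152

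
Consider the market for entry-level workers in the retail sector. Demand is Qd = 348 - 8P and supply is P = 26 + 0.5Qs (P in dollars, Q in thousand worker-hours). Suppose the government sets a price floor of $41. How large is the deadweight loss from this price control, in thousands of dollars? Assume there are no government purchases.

20

Rearranging supply gives Qs = 2P - 52. Without the control the market clears where 348 - 8P = 2P - 52, i.e. P* = 40 and Q* = 28.
Because the floor (41) lies above the market-clearing price, it is binding.
At P = 41: Qd = 348 - 8·41 = 20 and Qs = 2·41 - 52 = 30.
Quantity traded falls to 20. At Q = 20 the demand price is (348 - 20)/8 = 41 and the supply price is (52 + 20)/2 = 36.
Deadweight loss = ½ · (41 - 36) · (28 - 20) = ½ · 5 · 8 = 20.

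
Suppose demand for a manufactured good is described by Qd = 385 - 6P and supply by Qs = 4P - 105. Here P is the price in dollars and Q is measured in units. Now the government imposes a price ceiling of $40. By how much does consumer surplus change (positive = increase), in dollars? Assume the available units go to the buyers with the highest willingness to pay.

387

Equilibrium: 385 - 6P = 4P - 105, so 490 = 10P and P* = 49, Q* = 91.
The ceiling of 40 is below the equilibrium price 49, so it binds.
At P = 40: Qd = 385 - 6·40 = 145 and Qs = 4·40 - 105 = 55.
Consumer surplus without the control is ½ · (385/6 - 49) · 91 = 8281/12.
With the ceiling, 55 units are sold at 40 (assume they go to the highest-value buyers). The demand price at Q = 55 is 55, so CS = ½ · [(385/6 - 40) + (55 - 40)] · 55 = 12925/12.
Change in consumer surplus = 12925/12 - 8281/12 = 387.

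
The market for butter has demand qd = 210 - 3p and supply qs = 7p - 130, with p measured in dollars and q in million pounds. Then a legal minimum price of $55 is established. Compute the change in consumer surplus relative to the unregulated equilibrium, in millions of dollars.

Without the control the market clears where 210 - 3p = 7p - 130, i.e. p* = 34 and q* = 108.
The floor of 55 is above the equilibrium price 34, so it binds.
At p = 55: qd = 210 - 3·55 = 45 and qs = 7·55 - 130 = 255.
Consumer surplus without the control is ½ · (70 - 34) · 108 = 1944.
With the floor, consumers buy 45 units at 55, so CS = ½ · (70 - 55) · 45 = 337.5.
Change in consumer surplus = 337.5 - 1944 = -1606.5.

-1606.5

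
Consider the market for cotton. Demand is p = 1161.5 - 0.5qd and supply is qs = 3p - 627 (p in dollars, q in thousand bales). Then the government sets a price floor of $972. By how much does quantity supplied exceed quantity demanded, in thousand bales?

1910

Rearranging demand gives qd = 2323 - 2p. Equilibrium: 2323 - 2p = 3p - 627, so 2950 = 5p and p* = 590, q* = 1143.
Since 972 > 590, the floor is binding.
At p = 972: qd = 2323 - 2·972 = 379 and qs = 3·972 - 627 = 2289.
Surplus = qs - qd = 2289 - 379 = 1910.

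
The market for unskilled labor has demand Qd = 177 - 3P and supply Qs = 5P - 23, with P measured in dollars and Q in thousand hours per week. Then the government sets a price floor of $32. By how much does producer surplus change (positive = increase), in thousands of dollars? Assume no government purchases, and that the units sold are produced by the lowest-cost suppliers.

522.9

Setting quantity demanded equal to quantity supplied, 177 - 3P = 5P - 23, gives P* = 25 and Q* = 102.
Because the floor (32) lies above the market-clearing price, it is binding.
At P = 32: Qd = 177 - 3·32 = 81 and Qs = 5·32 - 23 = 137.
Producer surplus without the control is ½ · (25 - 4.6) · 102 = 1040.4.
With the floor, 81 units are sold at 32. The supply price at Q = 81 is 20.8, so PS = ½ · [(32 - 4.6) + (32 - 20.8)] · 81 = 1563.3.
Change in producer surplus = 1563.3 - 1040.4 = 522.9.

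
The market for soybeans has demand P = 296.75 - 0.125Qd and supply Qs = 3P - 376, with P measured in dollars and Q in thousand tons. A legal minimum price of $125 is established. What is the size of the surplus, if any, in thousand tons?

Rearranging demand gives Qd = 2374 - 8P. In a free market, 2374 - 8P = 3P - 376 gives the equilibrium P* = 250, Q* = 374.
Since 125 is below P* = 250, the floor does not bind and the free-market outcome prevails.
Since the control does not bind, there is no surplus.

0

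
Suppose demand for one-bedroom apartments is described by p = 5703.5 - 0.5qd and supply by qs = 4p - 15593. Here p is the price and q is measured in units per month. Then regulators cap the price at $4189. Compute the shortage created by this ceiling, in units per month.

1866

Rearranging demand gives qd = 11407 - 2p. In a free market, 11407 - 2p = 4p - 15593 gives the equilibrium p* = 4500, q* = 2407.
Because the ceiling (4189) lies below the market-clearing price, it is binding.
At p = 4189: qd = 11407 - 2·4189 = 3029 and qs = 4·4189 - 15593 = 1163.
Shortage = qd - qs = 3029 - 1163 = 1866.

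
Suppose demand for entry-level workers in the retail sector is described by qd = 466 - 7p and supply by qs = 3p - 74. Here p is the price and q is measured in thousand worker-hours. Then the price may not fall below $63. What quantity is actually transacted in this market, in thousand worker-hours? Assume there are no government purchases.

Without the control the market clears where 466 - 7p = 3p - 74, i.e. p* = 54 and q* = 88.
Since 63 > 54, the floor is binding.
At p = 63: qd = 466 - 7·63 = 25 and qs = 3·63 - 74 = 115.
The quantity actually transacted is the short side, demand: 25.

25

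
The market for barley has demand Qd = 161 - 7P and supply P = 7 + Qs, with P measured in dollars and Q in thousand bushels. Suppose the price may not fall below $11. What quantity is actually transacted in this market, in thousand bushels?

14

Rearranging supply gives Qs = P - 7. Without the control the market clears where 161 - 7P = P - 7, i.e. P* = 21 and Q* = 14.
The floor of 11 is below the equilibrium price 21, so it is not binding; the market clears at P* = 21, Q* = 14.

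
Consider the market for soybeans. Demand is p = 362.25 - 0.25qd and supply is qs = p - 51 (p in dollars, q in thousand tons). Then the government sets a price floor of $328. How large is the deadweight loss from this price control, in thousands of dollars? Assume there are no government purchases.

7840

Rearranging demand gives qd = 1449 - 4p. Setting quantity demanded equal to quantity supplied, 1449 - 4p = p - 51, gives p* = 300 and q* = 249.
Since 328 > 300, the floor is binding.
At p = 328: qd = 1449 - 4·328 = 137 and qs = 328 - 51 = 277.
Quantity traded falls to 137. At q = 137 the demand price is (1449 - 137)/4 = 328 and the supply price is 51 + 137 = 188.
Deadweight loss = ½ · (328 - 188) · (249 - 137) = ½ · 140 · 112 = 7840.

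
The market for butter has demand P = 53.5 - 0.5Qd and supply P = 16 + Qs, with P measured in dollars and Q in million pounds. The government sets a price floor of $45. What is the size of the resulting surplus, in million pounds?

12

Rearranging demand gives Qd = 107 - 2P; rearranging supply gives Qs = P - 16. Setting quantity demanded equal to quantity supplied, 107 - 2P = P - 16, gives P* = 41 and Q* = 25.
Because the floor (45) lies above the market-clearing price, it is binding.
At P = 45: Qd = 107 - 2·45 = 17 and Qs = 45 - 16 = 29.
Surplus = Qs - Qd = 29 - 17 = 12.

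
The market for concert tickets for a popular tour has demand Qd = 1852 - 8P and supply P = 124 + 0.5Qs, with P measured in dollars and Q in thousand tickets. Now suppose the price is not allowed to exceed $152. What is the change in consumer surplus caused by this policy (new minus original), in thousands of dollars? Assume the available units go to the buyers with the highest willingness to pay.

2407

Rearranging supply gives Qs = 2P - 248. In a free market, 1852 - 8P = 2P - 248 gives the equilibrium P* = 210, Q* = 172.
Since 152 < 210, the ceiling is binding.
At P = 152: Qd = 1852 - 8·152 = 636 and Qs = 2·152 - 248 = 56.
Consumer surplus without the control is ½ · (231.5 - 210) · 172 = 1849.
With the ceiling, 56 units are sold at 152 (assume they go to the highest-value buyers). The demand price at Q = 56 is 224.5, so CS = ½ · [(231.5 - 152) + (224.5 - 152)] · 56 = 4256.
Change in consumer surplus = 4256 - 1849 = 2407.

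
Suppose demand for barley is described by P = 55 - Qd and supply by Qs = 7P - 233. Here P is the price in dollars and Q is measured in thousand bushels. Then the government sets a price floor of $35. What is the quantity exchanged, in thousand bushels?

Rearranging demand gives Qd = 55 - P. In a free market, 55 - P = 7P - 233 gives the equilibrium P* = 36, Q* = 19.
Since 35 is below P* = 36, the floor does not bind and the free-market outcome prevails.

19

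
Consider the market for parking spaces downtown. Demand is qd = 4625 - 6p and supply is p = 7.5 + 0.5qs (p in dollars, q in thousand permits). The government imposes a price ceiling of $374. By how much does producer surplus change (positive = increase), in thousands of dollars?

-193434

Rearranging supply gives qs = 2p - 15. Equilibrium: 4625 - 6p = 2p - 15, so 4640 = 8p and p* = 580, q* = 1145.
Since 374 < 580, the ceiling is binding.
At p = 374: qd = 4625 - 6·374 = 2381 and qs = 2·374 - 15 = 733.
Producer surplus without the control is ½ · (580 - 7.5) · 1145 = 327756.25.
With the ceiling, producers sell 733 units at 374, so PS = ½ · (374 - 7.5) · 733 = 134322.25.
Change in producer surplus = 134322.25 - 327756.25 = -193434.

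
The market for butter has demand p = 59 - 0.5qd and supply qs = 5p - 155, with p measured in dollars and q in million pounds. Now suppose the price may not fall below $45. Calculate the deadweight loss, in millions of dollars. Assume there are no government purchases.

Rearranging demand gives qd = 118 - 2p. Without the control the market clears where 118 - 2p = 5p - 155, i.e. p* = 39 and q* = 40.
Since 45 > 39, the floor is binding.
At p = 45: qd = 118 - 2·45 = 28 and qs = 5·45 - 155 = 70.
Quantity traded falls to 28. At q = 28 the demand price is (118 - 28)/2 = 45 and the supply price is (155 + 28)/5 = 36.6.
Deadweight loss = ½ · (45 - 36.6) · (40 - 28) = ½ · 8.4 · 12 = 50.4.

50.4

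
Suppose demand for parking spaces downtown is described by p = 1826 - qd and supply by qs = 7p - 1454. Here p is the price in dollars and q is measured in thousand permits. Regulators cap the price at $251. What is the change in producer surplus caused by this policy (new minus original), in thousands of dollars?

Rearranging demand gives qd = 1826 - p. Without the control the market clears where 1826 - p = 7p - 1454, i.e. p* = 410 and q* = 1416.
Because the ceiling (251) lies below the market-clearing price, it is binding.
At p = 251: qd = 1826 - 251 = 1575 and qs = 7·251 - 1454 = 303.
Producer surplus without the control is ½ · (410 - 1454/7) · 1416 = 1002528/7.
With the ceiling, producers sell 303 units at 251, so PS = ½ · (251 - 1454/7) · 303 = 91809/14.
Change in producer surplus = 91809/14 - 1002528/7 = -136660.5.

-136660.5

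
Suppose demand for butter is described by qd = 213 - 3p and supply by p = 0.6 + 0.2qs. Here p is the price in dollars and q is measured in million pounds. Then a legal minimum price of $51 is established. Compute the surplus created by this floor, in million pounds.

192

Rearranging supply gives qs = 5p - 3. Without the control the market clears where 213 - 3p = 5p - 3, i.e. p* = 27 and q* = 132.
The floor of 51 is above the equilibrium price 27, so it binds.
At p = 51: qd = 213 - 3·51 = 60 and qs = 5·51 - 3 = 252.
Surplus = qs - qd = 252 - 60 = 192.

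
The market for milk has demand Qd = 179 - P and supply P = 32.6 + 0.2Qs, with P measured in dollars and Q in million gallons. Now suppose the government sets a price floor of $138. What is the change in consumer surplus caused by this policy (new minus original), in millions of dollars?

Rearranging supply gives Qs = 5P - 163. Setting quantity demanded equal to quantity supplied, 179 - P = 5P - 163, gives P* = 57 and Q* = 122.
The floor of 138 is above the equilibrium price 57, so it binds.
At P = 138: Qd = 179 - 138 = 41 and Qs = 5·138 - 163 = 527.
Consumer surplus without the control is ½ · (179 - 57) · 122 = 7442.
With the floor, consumers buy 41 units at 138, so CS = ½ · (179 - 138) · 41 = 840.5.
Change in consumer surplus = 840.5 - 7442 = -6601.5.

-6601.5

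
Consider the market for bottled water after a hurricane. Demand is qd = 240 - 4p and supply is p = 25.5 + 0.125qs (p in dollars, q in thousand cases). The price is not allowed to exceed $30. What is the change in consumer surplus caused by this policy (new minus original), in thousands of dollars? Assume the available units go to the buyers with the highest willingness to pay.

Rearranging supply gives qs = 8p - 204. Setting quantity demanded equal to quantity supplied, 240 - 4p = 8p - 204, gives p* = 37 and q* = 92.
Because the ceiling (30) lies below the market-clearing price, it is binding.
At p = 30: qd = 240 - 4·30 = 120 and qs = 8·30 - 204 = 36.
Consumer surplus without the control is ½ · (60 - 37) · 92 = 1058.
With the ceiling, 36 units are sold at 30 (assume they go to the highest-value buyers). The demand price at q = 36 is 51, so CS = ½ · [(60 - 30) + (51 - 30)] · 36 = 918.
Change in consumer surplus = 918 - 1058 = -140.

-140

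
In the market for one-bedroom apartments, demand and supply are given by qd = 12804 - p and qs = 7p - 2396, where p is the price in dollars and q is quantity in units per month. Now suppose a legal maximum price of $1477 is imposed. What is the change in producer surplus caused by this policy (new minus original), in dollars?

-3986140.5

Equilibrium: 12804 - p = 7p - 2396, so 15200 = 8p and p* = 1900, q* = 10904.
The ceiling of 1477 is below the equilibrium price 1900, so it binds.
At p = 1477: qd = 12804 - 1477 = 11327 and qs = 7·1477 - 2396 = 7943.
Producer surplus without the control is ½ · (1900 - 2396/7) · 10904 = 59448608/7.
With the ceiling, producers sell 7943 units at 1477, so PS = ½ · (1477 - 2396/7) · 7943 = 63091249/14.
Change in producer surplus = 63091249/14 - 59448608/7 = -3986140.5.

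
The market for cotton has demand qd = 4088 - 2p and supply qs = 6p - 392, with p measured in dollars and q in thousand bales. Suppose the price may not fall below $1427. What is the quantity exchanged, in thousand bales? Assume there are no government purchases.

Setting quantity demanded equal to quantity supplied, 4088 - 2p = 6p - 392, gives p* = 560 and q* = 2968.
The floor of 1427 is above the equilibrium price 560, so it binds.
At p = 1427: qd = 4088 - 2·1427 = 1234 and qs = 6·1427 - 392 = 8170.
The quantity actually transacted is the short side, demand: 1234.

1234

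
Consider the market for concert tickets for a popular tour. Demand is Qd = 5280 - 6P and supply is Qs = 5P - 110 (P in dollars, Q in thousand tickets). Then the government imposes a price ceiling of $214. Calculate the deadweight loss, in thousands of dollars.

In a free market, 5280 - 6P = 5P - 110 gives the equilibrium P* = 490, Q* = 2340.
The ceiling of 214 is below the equilibrium price 490, so it binds.
At P = 214: Qd = 5280 - 6·214 = 3996 and Qs = 5·214 - 110 = 960.
Quantity traded falls to 960. At Q = 960 the demand price is (5280 - 960)/6 = 720 and the supply price is (110 + 960)/5 = 214.
Deadweight loss = ½ · (720 - 214) · (2340 - 960) = ½ · 506 · 1380 = 349140.

349140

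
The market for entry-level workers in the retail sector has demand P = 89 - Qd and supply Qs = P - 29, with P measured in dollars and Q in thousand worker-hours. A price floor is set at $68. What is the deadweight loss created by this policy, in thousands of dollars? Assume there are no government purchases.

81

Rearranging demand gives Qd = 89 - P. Without the control the market clears where 89 - P = P - 29, i.e. P* = 59 and Q* = 30.
Because the floor (68) lies above the market-clearing price, it is binding.
At P = 68: Qd = 89 - 68 = 21 and Qs = 68 - 29 = 39.
Quantity traded falls to 21. At Q = 21 the demand price is 89 - 21 = 68 and the supply price is 29 + 21 = 50.
Deadweight loss = ½ · (68 - 50) · (30 - 21) = ½ · 18 · 9 = 81.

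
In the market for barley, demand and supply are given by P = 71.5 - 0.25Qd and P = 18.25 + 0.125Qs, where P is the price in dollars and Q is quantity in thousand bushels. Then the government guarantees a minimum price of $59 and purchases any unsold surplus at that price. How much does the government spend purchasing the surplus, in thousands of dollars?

16284

Rearranging demand gives Qd = 286 - 4P; rearranging supply gives Qs = 8P - 146. Equilibrium: 286 - 4P = 8P - 146, so 432 = 12P and P* = 36, Q* = 142.
Because the floor (59) lies above the market-clearing price, it is binding.
At P = 59: Qd = 286 - 4·59 = 50 and Qs = 8·59 - 146 = 326.
Surplus = Qs - Qd = 276.
Government expenditure = surplus × support price = 276 × 59 = 16284.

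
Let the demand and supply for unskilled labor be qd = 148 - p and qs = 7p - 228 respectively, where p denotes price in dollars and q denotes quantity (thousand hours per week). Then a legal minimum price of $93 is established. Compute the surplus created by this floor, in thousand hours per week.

Equilibrium: 148 - p = 7p - 228, so 376 = 8p and p* = 47, q* = 101.
Since 93 > 47, the floor is binding.
At p = 93: qd = 148 - 93 = 55 and qs = 7·93 - 228 = 423.
Surplus = qs - qd = 423 - 55 = 368.

368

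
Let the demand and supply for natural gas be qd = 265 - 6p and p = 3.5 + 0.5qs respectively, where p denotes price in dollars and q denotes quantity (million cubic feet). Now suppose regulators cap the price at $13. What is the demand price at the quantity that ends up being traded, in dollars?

Rearranging supply gives qs = 2p - 7. Setting quantity demanded equal to quantity supplied, 265 - 6p = 2p - 7, gives p* = 34 and q* = 61.
Because the ceiling (13) lies below the market-clearing price, it is binding.
At p = 13: qd = 265 - 6·13 = 187 and qs = 2·13 - 7 = 19.
Only 19 units reach the market. On the demand curve, the marginal buyer's willingness to pay at q = 19 is (265 - 19)/6 = 41.

41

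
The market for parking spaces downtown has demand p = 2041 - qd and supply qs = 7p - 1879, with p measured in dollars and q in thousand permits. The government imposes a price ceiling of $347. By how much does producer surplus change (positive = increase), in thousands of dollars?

-150221.5

Rearranging demand gives qd = 2041 - p. Equilibrium: 2041 - p = 7p - 1879, so 3920 = 8p and p* = 490, q* = 1551.
The ceiling of 347 is below the equilibrium price 490, so it binds.
At p = 347: qd = 2041 - 347 = 1694 and qs = 7·347 - 1879 = 550.
Producer surplus without the control is ½ · (490 - 1879/7) · 1551 = 2405601/14.
With the ceiling, producers sell 550 units at 347, so PS = ½ · (347 - 1879/7) · 550 = 151250/7.
Change in producer surplus = 151250/7 - 2405601/14 = -150221.5.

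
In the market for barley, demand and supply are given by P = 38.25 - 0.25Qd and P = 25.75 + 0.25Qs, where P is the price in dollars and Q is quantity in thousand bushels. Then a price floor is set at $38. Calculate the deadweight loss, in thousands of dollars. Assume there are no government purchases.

Rearranging demand gives Qd = 153 - 4P; rearranging supply gives Qs = 4P - 103. Setting quantity demanded equal to quantity supplied, 153 - 4P = 4P - 103, gives P* = 32 and Q* = 25.
The floor of 38 is above the equilibrium price 32, so it binds.
At P = 38: Qd = 153 - 4·38 = 1 and Qs = 4·38 - 103 = 49.
Quantity traded falls to 1. At Q = 1 the demand price is (153 - 1)/4 = 38 and the supply price is (103 + 1)/4 = 26.
Deadweight loss = ½ · (38 - 26) · (25 - 1) = ½ · 12 · 24 = 144.

144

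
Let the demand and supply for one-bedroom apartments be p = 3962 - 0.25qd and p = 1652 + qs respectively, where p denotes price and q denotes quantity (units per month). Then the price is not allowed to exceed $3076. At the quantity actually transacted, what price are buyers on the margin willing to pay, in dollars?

Rearranging demand gives qd = 15848 - 4p; rearranging supply gives qs = p - 1652. Without the control the market clears where 15848 - 4p = p - 1652, i.e. p* = 3500 and q* = 1848.
Because the ceiling (3076) lies below the market-clearing price, it is binding.
At p = 3076: qd = 15848 - 4·3076 = 3544 and qs = 3076 - 1652 = 1424.
Only 1424 units reach the market. On the demand curve, the marginal buyer's willingness to pay at q = 1424 is (15848 - 1424)/4 = 3606.

3606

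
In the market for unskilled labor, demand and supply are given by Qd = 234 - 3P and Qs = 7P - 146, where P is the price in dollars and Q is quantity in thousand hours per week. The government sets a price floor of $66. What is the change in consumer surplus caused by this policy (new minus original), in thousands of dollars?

-2184

In a free market, 234 - 3P = 7P - 146 gives the equilibrium P* = 38, Q* = 120.
Since 66 > 38, the floor is binding.
At P = 66: Qd = 234 - 3·66 = 36 and Qs = 7·66 - 146 = 316.
Consumer surplus without the control is ½ · (78 - 38) · 120 = 2400.
With the floor, consumers buy 36 units at 66, so CS = ½ · (78 - 66) · 36 = 216.
Change in consumer surplus = 216 - 2400 = -2184.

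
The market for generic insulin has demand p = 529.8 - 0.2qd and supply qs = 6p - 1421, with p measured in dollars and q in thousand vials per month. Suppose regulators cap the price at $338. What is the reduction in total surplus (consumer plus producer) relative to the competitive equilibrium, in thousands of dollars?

Rearranging demand gives qd = 2649 - 5p. Equilibrium: 2649 - 5p = 6p - 1421, so 4070 = 11p and p* = 370, q* = 799.
Since 338 < 370, the ceiling is binding.
At p = 338: qd = 2649 - 5·338 = 959 and qs = 6·338 - 1421 = 607.
Quantity traded falls to 607. At q = 607 the demand price is (2649 - 607)/5 = 408.4 and the supply price is (1421 + 607)/6 = 338.
Deadweight loss = ½ · (408.4 - 338) · (799 - 607) = ½ · 70.4 · 192 = 6758.4.

6758.4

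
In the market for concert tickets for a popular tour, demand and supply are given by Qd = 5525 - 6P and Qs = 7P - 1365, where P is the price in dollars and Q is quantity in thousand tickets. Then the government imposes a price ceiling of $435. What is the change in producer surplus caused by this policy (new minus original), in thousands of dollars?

Without the control the market clears where 5525 - 6P = 7P - 1365, i.e. P* = 530 and Q* = 2345.
Because the ceiling (435) lies below the market-clearing price, it is binding.
At P = 435: Qd = 5525 - 6·435 = 2915 and Qs = 7·435 - 1365 = 1680.
Producer surplus without the control is ½ · (530 - 195) · 2345 = 392787.5.
With the ceiling, producers sell 1680 units at 435, so PS = ½ · (435 - 195) · 1680 = 201600.
Change in producer surplus = 201600 - 392787.5 = -191187.5.

-191187.5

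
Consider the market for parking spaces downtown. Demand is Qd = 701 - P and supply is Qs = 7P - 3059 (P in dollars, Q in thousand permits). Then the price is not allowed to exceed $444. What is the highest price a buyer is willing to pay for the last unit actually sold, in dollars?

652

Equilibrium: 701 - P = 7P - 3059, so 3760 = 8P and P* = 470, Q* = 231.
The ceiling of 444 is below the equilibrium price 470, so it binds.
At P = 444: Qd = 701 - 444 = 257 and Qs = 7·444 - 3059 = 49.
Only 49 units reach the market. On the demand curve, the marginal buyer's willingness to pay at Q = 49 is (701 - 49) = 652.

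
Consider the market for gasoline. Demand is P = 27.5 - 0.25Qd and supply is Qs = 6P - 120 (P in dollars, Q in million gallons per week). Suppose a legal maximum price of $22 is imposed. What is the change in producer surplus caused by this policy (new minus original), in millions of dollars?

Rearranging demand gives Qd = 110 - 4P. Equilibrium: 110 - 4P = 6P - 120, so 230 = 10P and P* = 23, Q* = 18.
The ceiling of 22 is below the equilibrium price 23, so it binds.
At P = 22: Qd = 110 - 4·22 = 22 and Qs = 6·22 - 120 = 12.
Producer surplus without the control is ½ · (23 - 20) · 18 = 27.
With the ceiling, producers sell 12 units at 22, so PS = ½ · (22 - 20) · 12 = 12.
Change in producer surplus = 12 - 27 = -15.

-15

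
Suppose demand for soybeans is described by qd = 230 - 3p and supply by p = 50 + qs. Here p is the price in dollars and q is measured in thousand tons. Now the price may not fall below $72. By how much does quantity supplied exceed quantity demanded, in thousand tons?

Rearranging supply gives qs = p - 50. Setting quantity demanded equal to quantity supplied, 230 - 3p = p - 50, gives p* = 70 and q* = 20.
Because the floor (72) lies above the market-clearing price, it is binding.
At p = 72: qd = 230 - 3·72 = 14 and qs = 72 - 50 = 22.
Surplus = qs - qd = 22 - 14 = 8.

8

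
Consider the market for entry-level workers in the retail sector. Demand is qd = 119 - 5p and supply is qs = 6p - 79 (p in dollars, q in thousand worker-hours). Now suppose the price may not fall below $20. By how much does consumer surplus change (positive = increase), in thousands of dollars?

-48

In a free market, 119 - 5p = 6p - 79 gives the equilibrium p* = 18, q* = 29.
The floor of 20 is above the equilibrium price 18, so it binds.
At p = 20: qd = 119 - 5·20 = 19 and qs = 6·20 - 79 = 41.
Consumer surplus without the control is ½ · (23.8 - 18) · 29 = 84.1.
With the floor, consumers buy 19 units at 20, so CS = ½ · (23.8 - 20) · 19 = 36.1.
Change in consumer surplus = 36.1 - 84.1 = -48.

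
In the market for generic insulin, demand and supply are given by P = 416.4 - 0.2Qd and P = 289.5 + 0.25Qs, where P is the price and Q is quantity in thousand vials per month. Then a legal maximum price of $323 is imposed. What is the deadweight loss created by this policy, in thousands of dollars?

4928.4

Rearranging demand gives Qd = 2082 - 5P; rearranging supply gives Qs = 4P - 1158. In a free market, 2082 - 5P = 4P - 1158 gives the equilibrium P* = 360, Q* = 282.
The ceiling of 323 is below the equilibrium price 360, so it binds.
At P = 323: Qd = 2082 - 5·323 = 467 and Qs = 4·323 - 1158 = 134.
Quantity traded falls to 134. At Q = 134 the demand price is (2082 - 134)/5 = 389.6 and the supply price is (1158 + 134)/4 = 323.
Deadweight loss = ½ · (389.6 - 323) · (282 - 134) = ½ · 66.6 · 148 = 4928.4.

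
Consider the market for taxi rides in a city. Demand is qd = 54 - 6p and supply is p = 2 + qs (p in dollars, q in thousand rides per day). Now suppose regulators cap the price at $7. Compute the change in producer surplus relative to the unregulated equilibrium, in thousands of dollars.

Rearranging supply gives qs = p - 2. Without the control the market clears where 54 - 6p = p - 2, i.e. p* = 8 and q* = 6.
The ceiling of 7 is below the equilibrium price 8, so it binds.
At p = 7: qd = 54 - 6·7 = 12 and qs = 7 - 2 = 5.
Producer surplus without the control is ½ · (8 - 2) · 6 = 18.
With the ceiling, producers sell 5 units at 7, so PS = ½ · (7 - 2) · 5 = 12.5.
Change in producer surplus = 12.5 - 18 = -5.5.

-5.5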